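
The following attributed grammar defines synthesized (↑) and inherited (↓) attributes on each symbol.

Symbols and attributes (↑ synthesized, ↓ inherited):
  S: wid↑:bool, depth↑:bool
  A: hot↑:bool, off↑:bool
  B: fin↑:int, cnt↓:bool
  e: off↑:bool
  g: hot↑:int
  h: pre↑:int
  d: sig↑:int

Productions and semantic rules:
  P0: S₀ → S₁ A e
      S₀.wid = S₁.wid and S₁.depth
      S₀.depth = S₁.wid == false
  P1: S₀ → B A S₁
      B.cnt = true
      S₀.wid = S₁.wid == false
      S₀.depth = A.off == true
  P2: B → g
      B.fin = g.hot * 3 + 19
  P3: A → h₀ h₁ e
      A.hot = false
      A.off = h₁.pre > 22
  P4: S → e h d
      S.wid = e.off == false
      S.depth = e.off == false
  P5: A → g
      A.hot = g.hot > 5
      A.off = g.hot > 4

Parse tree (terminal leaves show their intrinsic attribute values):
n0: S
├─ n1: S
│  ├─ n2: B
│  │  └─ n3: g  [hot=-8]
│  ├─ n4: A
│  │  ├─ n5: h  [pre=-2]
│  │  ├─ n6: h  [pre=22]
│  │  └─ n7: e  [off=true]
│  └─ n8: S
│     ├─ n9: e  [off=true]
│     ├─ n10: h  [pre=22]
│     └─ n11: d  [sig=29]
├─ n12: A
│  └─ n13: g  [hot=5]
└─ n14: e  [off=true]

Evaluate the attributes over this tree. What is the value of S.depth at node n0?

false

1. n2.cnt = true  [true]
2. n3.hot = -8  [terminal]
3. n2.fin = -5  [g.hot * 3 + 19]
4. n5.pre = -2  [terminal]
5. n6.pre = 22  [terminal]
6. n7.off = true  [terminal]
7. n4.hot = false  [false]
8. n4.off = false  [h₁.pre > 22]
9. n9.off = true  [terminal]
10. n10.pre = 22  [terminal]
11. n11.sig = 29  [terminal]
12. n8.wid = false  [e.off == false]
13. n8.depth = false  [e.off == false]
14. n1.wid = true  [S₁.wid == false]
15. n1.depth = false  [A.off == true]
16. n13.hot = 5  [terminal]
17. n12.hot = false  [g.hot > 5]
18. n12.off = true  [g.hot > 4]
19. n14.off = true  [terminal]
20. n0.wid = false  [S₁.wid and S₁.depth]
21. n0.depth = false  [S₁.wid == false]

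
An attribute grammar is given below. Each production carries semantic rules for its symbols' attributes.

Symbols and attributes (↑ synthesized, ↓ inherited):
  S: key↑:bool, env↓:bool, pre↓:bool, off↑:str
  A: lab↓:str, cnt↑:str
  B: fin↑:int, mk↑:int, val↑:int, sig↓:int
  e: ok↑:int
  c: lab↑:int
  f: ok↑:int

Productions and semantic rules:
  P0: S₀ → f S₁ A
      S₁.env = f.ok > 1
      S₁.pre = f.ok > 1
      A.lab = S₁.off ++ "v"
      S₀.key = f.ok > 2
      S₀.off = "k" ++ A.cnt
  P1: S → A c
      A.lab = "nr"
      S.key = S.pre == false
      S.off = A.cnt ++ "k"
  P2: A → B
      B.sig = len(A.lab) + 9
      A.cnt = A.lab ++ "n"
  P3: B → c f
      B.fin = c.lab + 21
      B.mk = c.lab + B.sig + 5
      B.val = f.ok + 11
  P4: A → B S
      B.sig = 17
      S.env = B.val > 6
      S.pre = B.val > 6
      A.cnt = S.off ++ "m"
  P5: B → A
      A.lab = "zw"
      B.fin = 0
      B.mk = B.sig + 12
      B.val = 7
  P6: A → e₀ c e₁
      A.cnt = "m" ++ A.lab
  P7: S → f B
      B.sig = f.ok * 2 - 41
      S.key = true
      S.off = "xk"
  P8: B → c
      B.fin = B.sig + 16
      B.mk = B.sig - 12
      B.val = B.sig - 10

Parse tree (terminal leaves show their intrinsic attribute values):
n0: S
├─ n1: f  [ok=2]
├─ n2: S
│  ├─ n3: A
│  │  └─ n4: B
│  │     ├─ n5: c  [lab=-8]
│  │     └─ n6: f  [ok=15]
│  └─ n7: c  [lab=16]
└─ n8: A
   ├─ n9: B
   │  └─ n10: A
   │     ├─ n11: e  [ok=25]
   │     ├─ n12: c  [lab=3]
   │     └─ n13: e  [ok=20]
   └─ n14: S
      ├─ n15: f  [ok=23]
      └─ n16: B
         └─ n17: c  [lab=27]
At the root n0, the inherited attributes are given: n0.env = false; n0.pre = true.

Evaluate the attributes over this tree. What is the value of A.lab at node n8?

1. n0.env = false  [given at root]
2. n0.pre = true  [given at root]
3. n1.ok = 2  [terminal]
4. n2.env = true  [f.ok > 1]
5. n2.pre = true  [f.ok > 1]
6. n3.lab = "nr"  ["nr"]
7. n4.sig = 11  [len(A.lab) + 9]
8. n5.lab = -8  [terminal]
9. n6.ok = 15  [terminal]
10. n4.fin = 13  [c.lab + 21]
11. n4.mk = 8  [c.lab + B.sig + 5]
12. n4.val = 26  [f.ok + 11]
13. n3.cnt = "nrn"  [A.lab ++ "n"]
14. n7.lab = 16  [terminal]
15. n2.key = false  [S.pre == false]
16. n2.off = "nrnk"  [A.cnt ++ "k"]
17. n8.lab = "nrnkv"  [S₁.off ++ "v"]
18. n9.sig = 17  [17]
19. n10.lab = "zw"  ["zw"]
20. n11.ok = 25  [terminal]
21. n12.lab = 3  [terminal]
22. n13.ok = 20  [terminal]
23. n10.cnt = "mzw"  ["m" ++ A.lab]
24. n9.fin = 0  [0]
25. n9.mk = 29  [B.sig + 12]
26. n9.val = 7  [7]
27. n14.env = true  [B.val > 6]
28. n14.pre = true  [B.val > 6]
29. n15.ok = 23  [terminal]
30. n16.sig = 5  [f.ok * 2 - 41]
31. n17.lab = 27  [terminal]
32. n16.fin = 21  [B.sig + 16]
33. n16.mk = -7  [B.sig - 12]
34. n16.val = -5  [B.sig - 10]
35. n14.key = true  [true]
36. n14.off = "xk"  ["xk"]
37. n8.cnt = "xkm"  [S.off ++ "m"]
38. n0.key = false  [f.ok > 2]
39. n0.off = "kxkm"  ["k" ++ A.cnt]

"nrnkv"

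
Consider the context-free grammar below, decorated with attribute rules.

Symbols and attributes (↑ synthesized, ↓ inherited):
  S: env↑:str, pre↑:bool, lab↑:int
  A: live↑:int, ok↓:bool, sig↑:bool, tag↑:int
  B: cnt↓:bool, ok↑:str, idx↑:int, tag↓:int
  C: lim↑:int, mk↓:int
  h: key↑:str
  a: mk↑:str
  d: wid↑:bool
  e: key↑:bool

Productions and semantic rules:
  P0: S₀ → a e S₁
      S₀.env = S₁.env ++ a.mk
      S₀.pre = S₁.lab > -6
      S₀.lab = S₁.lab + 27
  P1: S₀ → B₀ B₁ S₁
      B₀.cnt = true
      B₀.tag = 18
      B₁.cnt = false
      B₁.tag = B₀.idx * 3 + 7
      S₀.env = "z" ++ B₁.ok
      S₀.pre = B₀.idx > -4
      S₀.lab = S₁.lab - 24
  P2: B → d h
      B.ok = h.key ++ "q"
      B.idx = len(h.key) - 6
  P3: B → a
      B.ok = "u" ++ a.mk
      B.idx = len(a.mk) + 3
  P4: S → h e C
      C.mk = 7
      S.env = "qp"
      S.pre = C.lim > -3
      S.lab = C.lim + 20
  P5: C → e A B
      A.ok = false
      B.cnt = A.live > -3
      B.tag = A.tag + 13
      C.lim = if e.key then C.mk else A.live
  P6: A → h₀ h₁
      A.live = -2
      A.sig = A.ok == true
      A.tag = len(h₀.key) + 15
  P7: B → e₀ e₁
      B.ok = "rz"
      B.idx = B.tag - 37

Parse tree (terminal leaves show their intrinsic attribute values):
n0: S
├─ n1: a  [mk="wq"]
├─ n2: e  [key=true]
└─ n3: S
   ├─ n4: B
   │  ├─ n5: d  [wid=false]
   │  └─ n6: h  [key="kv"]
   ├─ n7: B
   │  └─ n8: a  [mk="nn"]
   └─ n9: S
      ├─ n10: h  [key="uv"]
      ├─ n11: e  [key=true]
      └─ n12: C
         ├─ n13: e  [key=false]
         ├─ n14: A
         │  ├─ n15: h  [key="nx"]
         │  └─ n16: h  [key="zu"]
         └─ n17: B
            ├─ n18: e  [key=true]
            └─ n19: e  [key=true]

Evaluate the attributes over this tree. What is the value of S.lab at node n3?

1. n1.mk = "wq"  [terminal]
2. n2.key = true  [terminal]
3. n4.cnt = true  [true]
4. n4.tag = 18  [18]
5. n5.wid = false  [terminal]
6. n6.key = "kv"  [terminal]
7. n4.ok = "kvq"  [h.key ++ "q"]
8. n4.idx = -4  [len(h.key) - 6]
9. n7.cnt = false  [false]
10. n7.tag = -5  [B₀.idx * 3 + 7]
11. n8.mk = "nn"  [terminal]
12. n7.ok = "unn"  ["u" ++ a.mk]
13. n7.idx = 5  [len(a.mk) + 3]
14. n10.key = "uv"  [terminal]
15. n11.key = true  [terminal]
16. n12.mk = 7  [7]
17. n13.key = false  [terminal]
18. n14.ok = false  [false]
19. n15.key = "nx"  [terminal]
20. n16.key = "zu"  [terminal]
21. n14.live = -2  [-2]
22. n14.sig = false  [A.ok == true]
23. n14.tag = 17  [len(h₀.key) + 15]
24. n17.cnt = true  [A.live > -3]
25. n17.tag = 30  [A.tag + 13]
26. n18.key = true  [terminal]
27. n19.key = true  [terminal]
28. n17.ok = "rz"  ["rz"]
29. n17.idx = -7  [B.tag - 37]
30. n12.lim = -2  [if e.key then C.mk else A.live]
31. n9.env = "qp"  ["qp"]
32. n9.pre = true  [C.lim > -3]
33. n9.lab = 18  [C.lim + 20]
34. n3.env = "zunn"  ["z" ++ B₁.ok]
35. n3.pre = false  [B₀.idx > -4]
36. n3.lab = -6  [S₁.lab - 24]
37. n0.env = "zunnwq"  [S₁.env ++ a.mk]
38. n0.pre = false  [S₁.lab > -6]
39. n0.lab = 21  [S₁.lab + 27]

-6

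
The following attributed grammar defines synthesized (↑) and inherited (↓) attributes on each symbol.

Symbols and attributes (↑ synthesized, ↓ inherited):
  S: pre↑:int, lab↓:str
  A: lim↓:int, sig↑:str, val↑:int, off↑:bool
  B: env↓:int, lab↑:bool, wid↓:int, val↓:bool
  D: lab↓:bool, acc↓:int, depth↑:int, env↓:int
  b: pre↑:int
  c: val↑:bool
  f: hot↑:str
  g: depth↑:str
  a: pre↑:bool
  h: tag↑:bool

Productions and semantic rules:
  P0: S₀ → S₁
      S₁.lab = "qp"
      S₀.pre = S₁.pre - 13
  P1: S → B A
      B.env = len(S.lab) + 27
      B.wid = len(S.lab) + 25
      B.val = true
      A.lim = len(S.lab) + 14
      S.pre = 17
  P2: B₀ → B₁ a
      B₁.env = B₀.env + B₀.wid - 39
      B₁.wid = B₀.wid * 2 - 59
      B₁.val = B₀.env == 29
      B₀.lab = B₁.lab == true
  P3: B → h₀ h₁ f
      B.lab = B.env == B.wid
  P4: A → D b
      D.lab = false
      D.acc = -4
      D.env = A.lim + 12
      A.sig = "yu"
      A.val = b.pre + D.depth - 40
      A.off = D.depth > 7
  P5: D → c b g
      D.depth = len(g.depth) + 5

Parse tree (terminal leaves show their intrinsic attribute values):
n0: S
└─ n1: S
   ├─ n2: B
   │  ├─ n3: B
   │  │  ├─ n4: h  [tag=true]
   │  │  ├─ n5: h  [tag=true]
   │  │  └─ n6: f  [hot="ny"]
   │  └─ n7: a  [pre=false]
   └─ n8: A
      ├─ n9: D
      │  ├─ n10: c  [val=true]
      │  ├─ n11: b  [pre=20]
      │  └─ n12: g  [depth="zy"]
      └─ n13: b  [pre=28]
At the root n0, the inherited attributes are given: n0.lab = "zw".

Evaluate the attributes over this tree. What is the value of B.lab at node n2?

1. n0.lab = "zw"  [given at root]
2. n1.lab = "qp"  ["qp"]
3. n2.env = 29  [len(S.lab) + 27]
4. n2.wid = 27  [len(S.lab) + 25]
5. n2.val = true  [true]
6. n3.env = 17  [B₀.env + B₀.wid - 39]
7. n3.wid = -5  [B₀.wid * 2 - 59]
8. n3.val = true  [B₀.env == 29]
9. n4.tag = true  [terminal]
10. n5.tag = true  [terminal]
11. n6.hot = "ny"  [terminal]
12. n3.lab = false  [B.env == B.wid]
13. n7.pre = false  [terminal]
14. n2.lab = false  [B₁.lab == true]
15. n8.lim = 16  [len(S.lab) + 14]
16. n9.lab = false  [false]
17. n9.acc = -4  [-4]
18. n9.env = 28  [A.lim + 12]
19. n10.val = true  [terminal]
20. n11.pre = 20  [terminal]
21. n12.depth = "zy"  [terminal]
22. n9.depth = 7  [len(g.depth) + 5]
23. n13.pre = 28  [terminal]
24. n8.sig = "yu"  ["yu"]
25. n8.val = -5  [b.pre + D.depth - 40]
26. n8.off = false  [D.depth > 7]
27. n1.pre = 17  [17]
28. n0.pre = 4  [S₁.pre - 13]

false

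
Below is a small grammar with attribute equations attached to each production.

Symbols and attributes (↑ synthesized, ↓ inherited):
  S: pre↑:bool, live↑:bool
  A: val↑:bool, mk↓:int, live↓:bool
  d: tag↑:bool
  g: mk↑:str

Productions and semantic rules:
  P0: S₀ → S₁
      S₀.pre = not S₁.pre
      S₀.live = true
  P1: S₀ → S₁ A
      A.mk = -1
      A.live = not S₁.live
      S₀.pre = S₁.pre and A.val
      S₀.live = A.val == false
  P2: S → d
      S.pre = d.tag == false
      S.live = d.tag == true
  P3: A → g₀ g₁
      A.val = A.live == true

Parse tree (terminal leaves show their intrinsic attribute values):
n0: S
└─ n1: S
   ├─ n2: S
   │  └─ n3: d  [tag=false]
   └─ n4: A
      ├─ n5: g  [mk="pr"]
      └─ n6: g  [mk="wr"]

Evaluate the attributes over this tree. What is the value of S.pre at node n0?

false

1. n3.tag = false  [terminal]
2. n2.pre = true  [d.tag == false]
3. n2.live = false  [d.tag == true]
4. n4.mk = -1  [-1]
5. n4.live = true  [not S₁.live]
6. n5.mk = "pr"  [terminal]
7. n6.mk = "wr"  [terminal]
8. n4.val = true  [A.live == true]
9. n1.pre = true  [S₁.pre and A.val]
10. n1.live = false  [A.val == false]
11. n0.pre = false  [not S₁.pre]
12. n0.live = true  [true]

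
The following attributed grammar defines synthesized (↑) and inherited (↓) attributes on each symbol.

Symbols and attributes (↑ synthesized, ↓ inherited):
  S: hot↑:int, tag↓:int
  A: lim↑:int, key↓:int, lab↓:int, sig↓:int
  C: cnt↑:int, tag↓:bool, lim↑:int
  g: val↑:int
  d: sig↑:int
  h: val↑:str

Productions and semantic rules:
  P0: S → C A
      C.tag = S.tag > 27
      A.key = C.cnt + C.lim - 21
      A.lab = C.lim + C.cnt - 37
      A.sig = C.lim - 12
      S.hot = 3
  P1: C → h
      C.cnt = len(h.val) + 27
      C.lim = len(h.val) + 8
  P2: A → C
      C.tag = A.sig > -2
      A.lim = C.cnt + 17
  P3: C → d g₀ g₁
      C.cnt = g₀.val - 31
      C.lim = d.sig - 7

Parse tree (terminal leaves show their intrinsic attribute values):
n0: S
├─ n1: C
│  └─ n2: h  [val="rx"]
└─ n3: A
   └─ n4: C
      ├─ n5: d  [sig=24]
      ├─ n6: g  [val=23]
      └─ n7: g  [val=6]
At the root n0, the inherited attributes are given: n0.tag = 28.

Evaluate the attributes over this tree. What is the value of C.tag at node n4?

false

1. n0.tag = 28  [given at root]
2. n1.tag = true  [S.tag > 27]
3. n2.val = "rx"  [terminal]
4. n1.cnt = 29  [len(h.val) + 27]
5. n1.lim = 10  [len(h.val) + 8]
6. n3.key = 18  [C.cnt + C.lim - 21]
7. n3.lab = 2  [C.lim + C.cnt - 37]
8. n3.sig = -2  [C.lim - 12]
9. n4.tag = false  [A.sig > -2]
10. n5.sig = 24  [terminal]
11. n6.val = 23  [terminal]
12. n7.val = 6  [terminal]
13. n4.cnt = -8  [g₀.val - 31]
14. n4.lim = 17  [d.sig - 7]
15. n3.lim = 9  [C.cnt + 17]
16. n0.hot = 3  [3]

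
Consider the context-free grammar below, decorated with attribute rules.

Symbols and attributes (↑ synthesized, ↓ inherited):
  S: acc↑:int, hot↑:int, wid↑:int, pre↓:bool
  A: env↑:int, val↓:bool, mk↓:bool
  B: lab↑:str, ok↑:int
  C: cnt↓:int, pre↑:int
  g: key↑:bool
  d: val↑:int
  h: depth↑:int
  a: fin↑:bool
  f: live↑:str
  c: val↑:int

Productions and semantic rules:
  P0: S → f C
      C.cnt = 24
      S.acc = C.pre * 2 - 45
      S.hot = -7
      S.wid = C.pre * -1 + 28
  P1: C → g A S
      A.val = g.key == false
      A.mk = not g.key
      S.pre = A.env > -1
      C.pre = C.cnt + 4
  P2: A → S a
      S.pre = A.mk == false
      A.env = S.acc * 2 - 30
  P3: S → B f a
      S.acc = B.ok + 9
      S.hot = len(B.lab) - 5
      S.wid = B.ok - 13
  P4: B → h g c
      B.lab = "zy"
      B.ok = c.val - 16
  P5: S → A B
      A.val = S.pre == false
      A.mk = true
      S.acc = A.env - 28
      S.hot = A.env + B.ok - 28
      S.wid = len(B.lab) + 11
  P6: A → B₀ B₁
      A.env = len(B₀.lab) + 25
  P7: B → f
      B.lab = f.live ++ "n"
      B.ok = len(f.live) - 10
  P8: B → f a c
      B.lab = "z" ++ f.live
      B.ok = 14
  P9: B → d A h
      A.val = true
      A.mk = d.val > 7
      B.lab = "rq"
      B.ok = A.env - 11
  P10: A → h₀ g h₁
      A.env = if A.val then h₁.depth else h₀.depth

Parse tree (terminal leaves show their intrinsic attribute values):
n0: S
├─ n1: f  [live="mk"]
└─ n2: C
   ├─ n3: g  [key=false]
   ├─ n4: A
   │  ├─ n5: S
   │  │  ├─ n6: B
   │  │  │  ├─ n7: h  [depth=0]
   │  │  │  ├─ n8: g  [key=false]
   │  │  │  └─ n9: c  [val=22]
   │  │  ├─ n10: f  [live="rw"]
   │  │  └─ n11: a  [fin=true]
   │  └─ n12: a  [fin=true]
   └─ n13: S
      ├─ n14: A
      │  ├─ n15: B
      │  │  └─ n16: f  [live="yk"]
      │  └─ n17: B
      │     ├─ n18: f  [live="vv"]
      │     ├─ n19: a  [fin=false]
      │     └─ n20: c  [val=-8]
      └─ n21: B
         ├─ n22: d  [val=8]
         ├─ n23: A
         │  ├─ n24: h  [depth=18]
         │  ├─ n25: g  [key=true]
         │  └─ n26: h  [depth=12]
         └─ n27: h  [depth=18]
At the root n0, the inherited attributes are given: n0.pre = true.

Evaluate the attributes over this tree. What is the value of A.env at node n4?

0

1. n0.pre = true  [given at root]
2. n1.live = "mk"  [terminal]
3. n2.cnt = 24  [24]
4. n3.key = false  [terminal]
5. n4.val = true  [g.key == false]
6. n4.mk = true  [not g.key]
7. n5.pre = false  [A.mk == false]
8. n7.depth = 0  [terminal]
9. n8.key = false  [terminal]
10. n9.val = 22  [terminal]
11. n6.lab = "zy"  ["zy"]
12. n6.ok = 6  [c.val - 16]
13. n10.live = "rw"  [terminal]
14. n11.fin = true  [terminal]
15. n5.acc = 15  [B.ok + 9]
16. n5.hot = -3  [len(B.lab) - 5]
17. n5.wid = -7  [B.ok - 13]
18. n12.fin = true  [terminal]
19. n4.env = 0  [S.acc * 2 - 30]
20. n13.pre = true  [A.env > -1]
21. n14.val = false  [S.pre == false]
22. n14.mk = true  [true]
23. n16.live = "yk"  [terminal]
24. n15.lab = "ykn"  [f.live ++ "n"]
25. n15.ok = -8  [len(f.live) - 10]
26. n18.live = "vv"  [terminal]
27. n19.fin = false  [terminal]
28. n20.val = -8  [terminal]
29. n17.lab = "zvv"  ["z" ++ f.live]
30. n17.ok = 14  [14]
31. n14.env = 28  [len(B₀.lab) + 25]
32. n22.val = 8  [terminal]
33. n23.val = true  [true]
34. n23.mk = true  [d.val > 7]
35. n24.depth = 18  [terminal]
36. n25.key = true  [terminal]
37. n26.depth = 12  [terminal]
38. n23.env = 12  [if A.val then h₁.depth else h₀.depth]
39. n27.depth = 18  [terminal]
40. n21.lab = "rq"  ["rq"]
41. n21.ok = 1  [A.env - 11]
42. n13.acc = 0  [A.env - 28]
43. n13.hot = 1  [A.env + B.ok - 28]
44. n13.wid = 13  [len(B.lab) + 11]
45. n2.pre = 28  [C.cnt + 4]
46. n0.acc = 11  [C.pre * 2 - 45]
47. n0.hot = -7  [-7]
48. n0.wid = 0  [C.pre * -1 + 28]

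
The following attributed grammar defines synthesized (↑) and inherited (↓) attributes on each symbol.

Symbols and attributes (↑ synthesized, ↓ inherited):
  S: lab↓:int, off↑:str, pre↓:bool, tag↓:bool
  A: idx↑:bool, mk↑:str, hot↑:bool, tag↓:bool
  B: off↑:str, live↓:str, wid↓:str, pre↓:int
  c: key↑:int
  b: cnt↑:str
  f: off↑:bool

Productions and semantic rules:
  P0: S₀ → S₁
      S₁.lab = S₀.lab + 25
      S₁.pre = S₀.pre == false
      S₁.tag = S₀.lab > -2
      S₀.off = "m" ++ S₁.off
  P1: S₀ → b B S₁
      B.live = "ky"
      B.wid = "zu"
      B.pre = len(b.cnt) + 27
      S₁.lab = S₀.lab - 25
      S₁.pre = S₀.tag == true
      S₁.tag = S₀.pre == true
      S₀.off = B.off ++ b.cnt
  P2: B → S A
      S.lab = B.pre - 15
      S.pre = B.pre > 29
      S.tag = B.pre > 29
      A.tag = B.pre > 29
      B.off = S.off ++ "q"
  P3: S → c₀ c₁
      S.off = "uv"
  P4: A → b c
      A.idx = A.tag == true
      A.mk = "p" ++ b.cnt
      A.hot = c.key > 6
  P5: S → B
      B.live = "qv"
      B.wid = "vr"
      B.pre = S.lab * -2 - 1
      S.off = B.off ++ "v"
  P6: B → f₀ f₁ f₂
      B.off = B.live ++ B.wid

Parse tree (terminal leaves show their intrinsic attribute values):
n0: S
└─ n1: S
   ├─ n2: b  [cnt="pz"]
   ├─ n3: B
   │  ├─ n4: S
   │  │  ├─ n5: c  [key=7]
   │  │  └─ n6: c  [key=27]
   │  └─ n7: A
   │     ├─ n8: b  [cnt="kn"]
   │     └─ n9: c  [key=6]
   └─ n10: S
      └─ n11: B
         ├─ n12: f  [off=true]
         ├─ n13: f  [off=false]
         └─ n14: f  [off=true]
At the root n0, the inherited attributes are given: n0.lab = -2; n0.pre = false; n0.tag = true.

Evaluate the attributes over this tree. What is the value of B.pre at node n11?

1. n0.lab = -2  [given at root]
2. n0.pre = false  [given at root]
3. n0.tag = true  [given at root]
4. n1.lab = 23  [S₀.lab + 25]
5. n1.pre = true  [S₀.pre == false]
6. n1.tag = false  [S₀.lab > -2]
7. n2.cnt = "pz"  [terminal]
8. n3.live = "ky"  ["ky"]
9. n3.wid = "zu"  ["zu"]
10. n3.pre = 29  [len(b.cnt) + 27]
11. n4.lab = 14  [B.pre - 15]
12. n4.pre = false  [B.pre > 29]
13. n4.tag = false  [B.pre > 29]
14. n5.key = 7  [terminal]
15. n6.key = 27  [terminal]
16. n4.off = "uv"  ["uv"]
17. n7.tag = false  [B.pre > 29]
18. n8.cnt = "kn"  [terminal]
19. n9.key = 6  [terminal]
20. n7.idx = false  [A.tag == true]
21. n7.mk = "pkn"  ["p" ++ b.cnt]
22. n7.hot = false  [c.key > 6]
23. n3.off = "uvq"  [S.off ++ "q"]
24. n10.lab = -2  [S₀.lab - 25]
25. n10.pre = false  [S₀.tag == true]
26. n10.tag = true  [S₀.pre == true]
27. n11.live = "qv"  ["qv"]
28. n11.wid = "vr"  ["vr"]
29. n11.pre = 3  [S.lab * -2 - 1]
30. n12.off = true  [terminal]
31. n13.off = false  [terminal]
32. n14.off = true  [terminal]
33. n11.off = "qvvr"  [B.live ++ B.wid]
34. n10.off = "qvvrv"  [B.off ++ "v"]
35. n1.off = "uvqpz"  [B.off ++ b.cnt]
36. n0.off = "muvqpz"  ["m" ++ S₁.off]

3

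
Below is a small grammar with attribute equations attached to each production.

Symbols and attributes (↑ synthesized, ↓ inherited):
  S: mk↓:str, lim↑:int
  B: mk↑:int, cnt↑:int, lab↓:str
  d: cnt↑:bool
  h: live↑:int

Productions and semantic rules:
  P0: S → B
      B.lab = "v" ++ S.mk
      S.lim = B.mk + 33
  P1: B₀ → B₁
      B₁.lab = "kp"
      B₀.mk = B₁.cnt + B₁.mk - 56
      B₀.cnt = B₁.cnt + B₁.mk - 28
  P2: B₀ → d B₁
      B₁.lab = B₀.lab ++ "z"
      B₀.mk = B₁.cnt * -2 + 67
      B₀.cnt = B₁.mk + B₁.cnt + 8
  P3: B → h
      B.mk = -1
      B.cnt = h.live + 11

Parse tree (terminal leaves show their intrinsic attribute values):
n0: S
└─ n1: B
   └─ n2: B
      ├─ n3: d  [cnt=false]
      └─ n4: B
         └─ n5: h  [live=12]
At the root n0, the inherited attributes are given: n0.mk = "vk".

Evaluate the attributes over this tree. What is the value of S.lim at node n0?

1. n0.mk = "vk"  [given at root]
2. n1.lab = "vvk"  ["v" ++ S.mk]
3. n2.lab = "kp"  ["kp"]
4. n3.cnt = false  [terminal]
5. n4.lab = "kpz"  [B₀.lab ++ "z"]
6. n5.live = 12  [terminal]
7. n4.mk = -1  [-1]
8. n4.cnt = 23  [h.live + 11]
9. n2.mk = 21  [B₁.cnt * -2 + 67]
10. n2.cnt = 30  [B₁.mk + B₁.cnt + 8]
11. n1.mk = -5  [B₁.cnt + B₁.mk - 56]
12. n1.cnt = 23  [B₁.cnt + B₁.mk - 28]
13. n0.lim = 28  [B.mk + 33]

28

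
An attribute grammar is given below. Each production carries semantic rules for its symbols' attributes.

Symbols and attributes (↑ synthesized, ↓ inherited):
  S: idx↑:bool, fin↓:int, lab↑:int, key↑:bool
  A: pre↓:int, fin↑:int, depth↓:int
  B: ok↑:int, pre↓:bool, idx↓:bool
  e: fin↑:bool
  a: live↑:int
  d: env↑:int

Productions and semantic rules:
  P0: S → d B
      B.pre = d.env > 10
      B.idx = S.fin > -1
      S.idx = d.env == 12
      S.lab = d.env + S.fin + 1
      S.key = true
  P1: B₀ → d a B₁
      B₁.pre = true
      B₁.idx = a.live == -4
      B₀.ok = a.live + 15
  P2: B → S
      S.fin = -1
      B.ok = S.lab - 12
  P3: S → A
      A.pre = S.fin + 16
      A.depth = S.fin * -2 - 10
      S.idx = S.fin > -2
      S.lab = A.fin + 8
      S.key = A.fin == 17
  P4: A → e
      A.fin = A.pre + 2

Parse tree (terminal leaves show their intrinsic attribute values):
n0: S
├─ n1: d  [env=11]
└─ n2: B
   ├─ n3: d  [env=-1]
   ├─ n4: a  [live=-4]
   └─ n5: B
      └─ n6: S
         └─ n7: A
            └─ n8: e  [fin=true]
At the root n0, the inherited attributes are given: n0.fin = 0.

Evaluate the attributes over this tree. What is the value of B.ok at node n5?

1. n0.fin = 0  [given at root]
2. n1.env = 11  [terminal]
3. n2.pre = true  [d.env > 10]
4. n2.idx = true  [S.fin > -1]
5. n3.env = -1  [terminal]
6. n4.live = -4  [terminal]
7. n5.pre = true  [true]
8. n5.idx = true  [a.live == -4]
9. n6.fin = -1  [-1]
10. n7.pre = 15  [S.fin + 16]
11. n7.depth = -8  [S.fin * -2 - 10]
12. n8.fin = true  [terminal]
13. n7.fin = 17  [A.pre + 2]
14. n6.idx = true  [S.fin > -2]
15. n6.lab = 25  [A.fin + 8]
16. n6.key = true  [A.fin == 17]
17. n5.ok = 13  [S.lab - 12]
18. n2.ok = 11  [a.live + 15]
19. n0.idx = false  [d.env == 12]
20. n0.lab = 12  [d.env + S.fin + 1]
21. n0.key = true  [true]

13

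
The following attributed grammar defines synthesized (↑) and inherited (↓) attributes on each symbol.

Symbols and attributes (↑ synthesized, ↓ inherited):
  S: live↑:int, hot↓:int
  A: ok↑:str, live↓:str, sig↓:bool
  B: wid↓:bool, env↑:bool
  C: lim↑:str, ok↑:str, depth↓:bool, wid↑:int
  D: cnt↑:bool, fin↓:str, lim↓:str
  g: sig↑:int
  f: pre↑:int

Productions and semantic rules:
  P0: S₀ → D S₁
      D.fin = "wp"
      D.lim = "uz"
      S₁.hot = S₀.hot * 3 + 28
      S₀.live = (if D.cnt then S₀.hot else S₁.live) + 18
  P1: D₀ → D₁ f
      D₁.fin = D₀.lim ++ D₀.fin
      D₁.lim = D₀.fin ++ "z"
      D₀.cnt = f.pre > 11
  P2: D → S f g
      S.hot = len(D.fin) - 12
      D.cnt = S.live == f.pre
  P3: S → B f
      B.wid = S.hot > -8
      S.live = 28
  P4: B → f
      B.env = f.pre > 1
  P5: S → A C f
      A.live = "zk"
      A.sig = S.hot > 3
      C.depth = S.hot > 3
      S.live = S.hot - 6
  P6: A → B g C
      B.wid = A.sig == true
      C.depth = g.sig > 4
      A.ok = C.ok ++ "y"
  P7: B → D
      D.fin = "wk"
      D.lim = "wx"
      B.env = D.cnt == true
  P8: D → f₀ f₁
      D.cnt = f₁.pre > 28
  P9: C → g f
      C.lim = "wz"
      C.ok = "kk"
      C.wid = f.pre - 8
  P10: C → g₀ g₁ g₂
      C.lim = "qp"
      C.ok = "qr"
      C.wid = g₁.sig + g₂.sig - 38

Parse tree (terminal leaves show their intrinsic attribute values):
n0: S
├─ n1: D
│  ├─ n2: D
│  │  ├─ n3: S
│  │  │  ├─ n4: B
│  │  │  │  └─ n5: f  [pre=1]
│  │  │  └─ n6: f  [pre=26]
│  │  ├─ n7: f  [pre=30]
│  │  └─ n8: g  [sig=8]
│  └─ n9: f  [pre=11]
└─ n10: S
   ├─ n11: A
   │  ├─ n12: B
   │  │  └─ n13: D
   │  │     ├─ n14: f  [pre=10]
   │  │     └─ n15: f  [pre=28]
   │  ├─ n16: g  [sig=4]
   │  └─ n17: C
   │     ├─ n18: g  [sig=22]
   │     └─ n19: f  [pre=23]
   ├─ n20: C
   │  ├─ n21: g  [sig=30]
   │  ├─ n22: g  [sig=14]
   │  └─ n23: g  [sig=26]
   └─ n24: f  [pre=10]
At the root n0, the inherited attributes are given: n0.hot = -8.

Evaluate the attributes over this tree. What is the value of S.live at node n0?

16

1. n0.hot = -8  [given at root]
2. n1.fin = "wp"  ["wp"]
3. n1.lim = "uz"  ["uz"]
4. n2.fin = "uzwp"  [D₀.lim ++ D₀.fin]
5. n2.lim = "wpz"  [D₀.fin ++ "z"]
6. n3.hot = -8  [len(D.fin) - 12]
7. n4.wid = false  [S.hot > -8]
8. n5.pre = 1  [terminal]
9. n4.env = false  [f.pre > 1]
10. n6.pre = 26  [terminal]
11. n3.live = 28  [28]
12. n7.pre = 30  [terminal]
13. n8.sig = 8  [terminal]
14. n2.cnt = false  [S.live == f.pre]
15. n9.pre = 11  [terminal]
16. n1.cnt = false  [f.pre > 11]
17. n10.hot = 4  [S₀.hot * 3 + 28]
18. n11.live = "zk"  ["zk"]
19. n11.sig = true  [S.hot > 3]
20. n12.wid = true  [A.sig == true]
21. n13.fin = "wk"  ["wk"]
22. n13.lim = "wx"  ["wx"]
23. n14.pre = 10  [terminal]
24. n15.pre = 28  [terminal]
25. n13.cnt = false  [f₁.pre > 28]
26. n12.env = false  [D.cnt == true]
27. n16.sig = 4  [terminal]
28. n17.depth = false  [g.sig > 4]
29. n18.sig = 22  [terminal]
30. n19.pre = 23  [terminal]
31. n17.lim = "wz"  ["wz"]
32. n17.ok = "kk"  ["kk"]
33. n17.wid = 15  [f.pre - 8]
34. n11.ok = "kky"  [C.ok ++ "y"]
35. n20.depth = true  [S.hot > 3]
36. n21.sig = 30  [terminal]
37. n22.sig = 14  [terminal]
38. n23.sig = 26  [terminal]
39. n20.lim = "qp"  ["qp"]
40. n20.ok = "qr"  ["qr"]
41. n20.wid = 2  [g₁.sig + g₂.sig - 38]
42. n24.pre = 10  [terminal]
43. n10.live = -2  [S.hot - 6]
44. n0.live = 16  [(if D.cnt then S₀.hot else S₁.live) + 18]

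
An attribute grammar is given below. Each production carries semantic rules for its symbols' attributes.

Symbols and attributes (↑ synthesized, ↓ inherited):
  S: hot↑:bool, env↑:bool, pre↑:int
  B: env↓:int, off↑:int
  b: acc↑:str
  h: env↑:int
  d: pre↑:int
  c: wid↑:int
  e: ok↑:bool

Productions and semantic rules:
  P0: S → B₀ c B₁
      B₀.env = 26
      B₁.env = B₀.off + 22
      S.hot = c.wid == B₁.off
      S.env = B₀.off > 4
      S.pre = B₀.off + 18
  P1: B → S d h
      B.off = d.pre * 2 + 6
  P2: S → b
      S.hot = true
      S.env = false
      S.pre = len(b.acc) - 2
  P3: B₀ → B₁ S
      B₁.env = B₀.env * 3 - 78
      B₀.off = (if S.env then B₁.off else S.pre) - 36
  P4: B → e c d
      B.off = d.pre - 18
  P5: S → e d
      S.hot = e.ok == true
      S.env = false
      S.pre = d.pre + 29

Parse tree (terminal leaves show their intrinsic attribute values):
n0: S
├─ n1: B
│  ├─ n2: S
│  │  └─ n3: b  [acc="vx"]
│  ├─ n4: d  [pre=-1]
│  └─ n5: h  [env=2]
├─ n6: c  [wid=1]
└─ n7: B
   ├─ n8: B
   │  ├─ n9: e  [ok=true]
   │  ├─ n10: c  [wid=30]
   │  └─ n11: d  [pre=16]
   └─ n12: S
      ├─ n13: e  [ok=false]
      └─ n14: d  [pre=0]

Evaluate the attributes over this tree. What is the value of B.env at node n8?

0

1. n1.env = 26  [26]
2. n3.acc = "vx"  [terminal]
3. n2.hot = true  [true]
4. n2.env = false  [false]
5. n2.pre = 0  [len(b.acc) - 2]
6. n4.pre = -1  [terminal]
7. n5.env = 2  [terminal]
8. n1.off = 4  [d.pre * 2 + 6]
9. n6.wid = 1  [terminal]
10. n7.env = 26  [B₀.off + 22]
11. n8.env = 0  [B₀.env * 3 - 78]
12. n9.ok = true  [terminal]
13. n10.wid = 30  [terminal]
14. n11.pre = 16  [terminal]
15. n8.off = -2  [d.pre - 18]
16. n13.ok = false  [terminal]
17. n14.pre = 0  [terminal]
18. n12.hot = false  [e.ok == true]
19. n12.env = false  [false]
20. n12.pre = 29  [d.pre + 29]
21. n7.off = -7  [(if S.env then B₁.off else S.pre) - 36]
22. n0.hot = false  [c.wid == B₁.off]
23. n0.env = false  [B₀.off > 4]
24. n0.pre = 22  [B₀.off + 18]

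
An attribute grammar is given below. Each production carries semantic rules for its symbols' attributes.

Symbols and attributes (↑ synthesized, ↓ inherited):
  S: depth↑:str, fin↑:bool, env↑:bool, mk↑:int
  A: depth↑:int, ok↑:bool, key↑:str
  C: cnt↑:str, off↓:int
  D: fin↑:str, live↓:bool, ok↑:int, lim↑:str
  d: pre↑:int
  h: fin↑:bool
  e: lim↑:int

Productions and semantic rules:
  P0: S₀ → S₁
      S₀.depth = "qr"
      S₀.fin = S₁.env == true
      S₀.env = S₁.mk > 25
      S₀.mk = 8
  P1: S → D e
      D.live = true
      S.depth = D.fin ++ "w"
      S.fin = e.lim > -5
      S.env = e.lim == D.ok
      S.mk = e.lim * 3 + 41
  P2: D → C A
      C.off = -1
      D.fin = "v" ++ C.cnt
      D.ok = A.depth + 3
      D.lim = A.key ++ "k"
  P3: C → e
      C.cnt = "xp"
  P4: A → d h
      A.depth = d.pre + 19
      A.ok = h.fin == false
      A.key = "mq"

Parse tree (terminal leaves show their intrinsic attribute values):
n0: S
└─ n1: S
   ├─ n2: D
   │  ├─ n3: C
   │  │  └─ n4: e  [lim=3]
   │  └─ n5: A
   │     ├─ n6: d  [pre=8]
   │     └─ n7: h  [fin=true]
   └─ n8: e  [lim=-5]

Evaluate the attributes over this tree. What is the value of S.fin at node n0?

false

1. n2.live = true  [true]
2. n3.off = -1  [-1]
3. n4.lim = 3  [terminal]
4. n3.cnt = "xp"  ["xp"]
5. n6.pre = 8  [terminal]
6. n7.fin = true  [terminal]
7. n5.depth = 27  [d.pre + 19]
8. n5.ok = false  [h.fin == false]
9. n5.key = "mq"  ["mq"]
10. n2.fin = "vxp"  ["v" ++ C.cnt]
11. n2.ok = 30  [A.depth + 3]
12. n2.lim = "mqk"  [A.key ++ "k"]
13. n8.lim = -5  [terminal]
14. n1.depth = "vxpw"  [D.fin ++ "w"]
15. n1.fin = false  [e.lim > -5]
16. n1.env = false  [e.lim == D.ok]
17. n1.mk = 26  [e.lim * 3 + 41]
18. n0.depth = "qr"  ["qr"]
19. n0.fin = false  [S₁.env == true]
20. n0.env = true  [S₁.mk > 25]
21. n0.mk = 8  [8]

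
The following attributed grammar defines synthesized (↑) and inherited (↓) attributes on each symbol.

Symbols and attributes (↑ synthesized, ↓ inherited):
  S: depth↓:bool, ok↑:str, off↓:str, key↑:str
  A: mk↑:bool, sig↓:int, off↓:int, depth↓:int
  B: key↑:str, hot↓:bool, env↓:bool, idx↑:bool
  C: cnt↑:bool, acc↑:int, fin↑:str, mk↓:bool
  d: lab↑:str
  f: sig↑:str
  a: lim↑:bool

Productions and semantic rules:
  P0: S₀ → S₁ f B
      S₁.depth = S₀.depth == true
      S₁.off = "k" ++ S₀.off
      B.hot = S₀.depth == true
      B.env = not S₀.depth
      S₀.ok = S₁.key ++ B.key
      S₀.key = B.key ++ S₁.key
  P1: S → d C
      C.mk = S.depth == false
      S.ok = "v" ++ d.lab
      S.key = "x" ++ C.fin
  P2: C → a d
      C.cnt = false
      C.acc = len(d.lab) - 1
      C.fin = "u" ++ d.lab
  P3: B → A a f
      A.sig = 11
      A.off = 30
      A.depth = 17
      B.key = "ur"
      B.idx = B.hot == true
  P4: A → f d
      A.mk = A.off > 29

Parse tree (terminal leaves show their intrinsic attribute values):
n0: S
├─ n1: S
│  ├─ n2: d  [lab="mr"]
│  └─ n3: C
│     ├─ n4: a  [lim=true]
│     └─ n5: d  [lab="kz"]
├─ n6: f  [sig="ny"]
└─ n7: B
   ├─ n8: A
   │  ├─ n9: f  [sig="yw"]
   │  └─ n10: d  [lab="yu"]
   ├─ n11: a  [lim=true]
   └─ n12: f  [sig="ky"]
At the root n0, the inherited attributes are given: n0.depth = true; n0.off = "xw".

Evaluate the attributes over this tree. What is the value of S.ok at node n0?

"xukzur"

1. n0.depth = true  [given at root]
2. n0.off = "xw"  [given at root]
3. n1.depth = true  [S₀.depth == true]
4. n1.off = "kxw"  ["k" ++ S₀.off]
5. n2.lab = "mr"  [terminal]
6. n3.mk = false  [S.depth == false]
7. n4.lim = true  [terminal]
8. n5.lab = "kz"  [terminal]
9. n3.cnt = false  [false]
10. n3.acc = 1  [len(d.lab) - 1]
11. n3.fin = "ukz"  ["u" ++ d.lab]
12. n1.ok = "vmr"  ["v" ++ d.lab]
13. n1.key = "xukz"  ["x" ++ C.fin]
14. n6.sig = "ny"  [terminal]
15. n7.hot = true  [S₀.depth == true]
16. n7.env = false  [not S₀.depth]
17. n8.sig = 11  [11]
18. n8.off = 30  [30]
19. n8.depth = 17  [17]
20. n9.sig = "yw"  [terminal]
21. n10.lab = "yu"  [terminal]
22. n8.mk = true  [A.off > 29]
23. n11.lim = true  [terminal]
24. n12.sig = "ky"  [terminal]
25. n7.key = "ur"  ["ur"]
26. n7.idx = true  [B.hot == true]
27. n0.ok = "xukzur"  [S₁.key ++ B.key]
28. n0.key = "urxukz"  [B.key ++ S₁.key]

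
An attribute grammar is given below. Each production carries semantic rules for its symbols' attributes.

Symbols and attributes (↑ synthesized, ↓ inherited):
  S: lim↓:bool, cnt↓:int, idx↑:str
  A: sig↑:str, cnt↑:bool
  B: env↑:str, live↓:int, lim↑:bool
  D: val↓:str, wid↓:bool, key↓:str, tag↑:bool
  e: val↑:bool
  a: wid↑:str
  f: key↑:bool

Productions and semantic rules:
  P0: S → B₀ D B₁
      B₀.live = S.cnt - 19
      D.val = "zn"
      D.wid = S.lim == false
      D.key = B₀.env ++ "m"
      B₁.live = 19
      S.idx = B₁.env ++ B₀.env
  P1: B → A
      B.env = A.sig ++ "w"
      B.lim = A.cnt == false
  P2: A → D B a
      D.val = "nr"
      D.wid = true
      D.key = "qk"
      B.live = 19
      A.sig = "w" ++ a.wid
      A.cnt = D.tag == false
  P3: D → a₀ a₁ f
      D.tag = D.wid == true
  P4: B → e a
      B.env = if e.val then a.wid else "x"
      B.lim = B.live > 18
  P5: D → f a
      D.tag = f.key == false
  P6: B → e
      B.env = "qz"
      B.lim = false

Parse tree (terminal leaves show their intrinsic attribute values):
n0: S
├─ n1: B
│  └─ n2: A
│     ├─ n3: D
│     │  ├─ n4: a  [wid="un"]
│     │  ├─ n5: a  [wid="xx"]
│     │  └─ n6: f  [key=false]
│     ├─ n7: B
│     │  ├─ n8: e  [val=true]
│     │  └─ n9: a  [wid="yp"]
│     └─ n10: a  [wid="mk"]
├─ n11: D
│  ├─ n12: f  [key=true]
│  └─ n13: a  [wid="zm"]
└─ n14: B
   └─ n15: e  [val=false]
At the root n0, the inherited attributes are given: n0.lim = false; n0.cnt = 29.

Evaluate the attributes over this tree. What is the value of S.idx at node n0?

"qzwmkw"

1. n0.lim = false  [given at root]
2. n0.cnt = 29  [given at root]
3. n1.live = 10  [S.cnt - 19]
4. n3.val = "nr"  ["nr"]
5. n3.wid = true  [true]
6. n3.key = "qk"  ["qk"]
7. n4.wid = "un"  [terminal]
8. n5.wid = "xx"  [terminal]
9. n6.key = false  [terminal]
10. n3.tag = true  [D.wid == true]
11. n7.live = 19  [19]
12. n8.val = true  [terminal]
13. n9.wid = "yp"  [terminal]
14. n7.env = "yp"  [if e.val then a.wid else "x"]
15. n7.lim = true  [B.live > 18]
16. n10.wid = "mk"  [terminal]
17. n2.sig = "wmk"  ["w" ++ a.wid]
18. n2.cnt = false  [D.tag == false]
19. n1.env = "wmkw"  [A.sig ++ "w"]
20. n1.lim = true  [A.cnt == false]
21. n11.val = "zn"  ["zn"]
22. n11.wid = true  [S.lim == false]
23. n11.key = "wmkwm"  [B₀.env ++ "m"]
24. n12.key = true  [terminal]
25. n13.wid = "zm"  [terminal]
26. n11.tag = false  [f.key == false]
27. n14.live = 19  [19]
28. n15.val = false  [terminal]
29. n14.env = "qz"  ["qz"]
30. n14.lim = false  [false]
31. n0.idx = "qzwmkw"  [B₁.env ++ B₀.env]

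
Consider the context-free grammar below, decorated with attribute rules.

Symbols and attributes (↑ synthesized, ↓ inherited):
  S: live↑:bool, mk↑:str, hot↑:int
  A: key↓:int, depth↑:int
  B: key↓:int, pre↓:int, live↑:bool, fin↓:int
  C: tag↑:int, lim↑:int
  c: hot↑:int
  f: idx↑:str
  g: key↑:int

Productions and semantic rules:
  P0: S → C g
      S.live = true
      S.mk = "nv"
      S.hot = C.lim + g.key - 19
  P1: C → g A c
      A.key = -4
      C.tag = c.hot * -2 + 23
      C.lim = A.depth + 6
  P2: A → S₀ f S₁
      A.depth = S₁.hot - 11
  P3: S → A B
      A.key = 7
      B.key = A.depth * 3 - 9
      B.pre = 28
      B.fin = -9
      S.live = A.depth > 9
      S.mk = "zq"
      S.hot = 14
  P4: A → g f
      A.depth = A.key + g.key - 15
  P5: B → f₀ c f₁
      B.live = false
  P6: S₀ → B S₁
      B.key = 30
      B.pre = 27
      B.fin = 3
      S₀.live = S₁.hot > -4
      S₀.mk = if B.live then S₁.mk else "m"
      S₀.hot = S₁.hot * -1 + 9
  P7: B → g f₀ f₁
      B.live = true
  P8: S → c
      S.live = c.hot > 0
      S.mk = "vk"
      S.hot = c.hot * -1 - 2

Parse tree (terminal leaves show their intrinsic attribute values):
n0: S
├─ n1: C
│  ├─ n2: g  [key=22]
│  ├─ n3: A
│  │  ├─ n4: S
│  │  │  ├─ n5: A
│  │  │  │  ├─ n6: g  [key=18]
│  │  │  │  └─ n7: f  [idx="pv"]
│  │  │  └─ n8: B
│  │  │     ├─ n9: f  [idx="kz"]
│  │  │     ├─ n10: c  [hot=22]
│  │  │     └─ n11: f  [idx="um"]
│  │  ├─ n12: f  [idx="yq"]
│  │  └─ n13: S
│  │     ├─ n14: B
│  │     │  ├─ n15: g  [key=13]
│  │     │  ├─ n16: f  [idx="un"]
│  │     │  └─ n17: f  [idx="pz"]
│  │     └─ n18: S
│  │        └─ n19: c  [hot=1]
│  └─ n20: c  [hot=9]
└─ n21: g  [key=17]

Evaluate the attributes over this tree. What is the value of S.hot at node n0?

5

1. n2.key = 22  [terminal]
2. n3.key = -4  [-4]
3. n5.key = 7  [7]
4. n6.key = 18  [terminal]
5. n7.idx = "pv"  [terminal]
6. n5.depth = 10  [A.key + g.key - 15]
7. n8.key = 21  [A.depth * 3 - 9]
8. n8.pre = 28  [28]
9. n8.fin = -9  [-9]
10. n9.idx = "kz"  [terminal]
11. n10.hot = 22  [terminal]
12. n11.idx = "um"  [terminal]
13. n8.live = false  [false]
14. n4.live = true  [A.depth > 9]
15. n4.mk = "zq"  ["zq"]
16. n4.hot = 14  [14]
17. n12.idx = "yq"  [terminal]
18. n14.key = 30  [30]
19. n14.pre = 27  [27]
20. n14.fin = 3  [3]
21. n15.key = 13  [terminal]
22. n16.idx = "un"  [terminal]
23. n17.idx = "pz"  [terminal]
24. n14.live = true  [true]
25. n19.hot = 1  [terminal]
26. n18.live = true  [c.hot > 0]
27. n18.mk = "vk"  ["vk"]
28. n18.hot = -3  [c.hot * -1 - 2]
29. n13.live = true  [S₁.hot > -4]
30. n13.mk = "vk"  [if B.live then S₁.mk else "m"]
31. n13.hot = 12  [S₁.hot * -1 + 9]
32. n3.depth = 1  [S₁.hot - 11]
33. n20.hot = 9  [terminal]
34. n1.tag = 5  [c.hot * -2 + 23]
35. n1.lim = 7  [A.depth + 6]
36. n21.key = 17  [terminal]
37. n0.live = true  [true]
38. n0.mk = "nv"  ["nv"]
39. n0.hot = 5  [C.lim + g.key - 19]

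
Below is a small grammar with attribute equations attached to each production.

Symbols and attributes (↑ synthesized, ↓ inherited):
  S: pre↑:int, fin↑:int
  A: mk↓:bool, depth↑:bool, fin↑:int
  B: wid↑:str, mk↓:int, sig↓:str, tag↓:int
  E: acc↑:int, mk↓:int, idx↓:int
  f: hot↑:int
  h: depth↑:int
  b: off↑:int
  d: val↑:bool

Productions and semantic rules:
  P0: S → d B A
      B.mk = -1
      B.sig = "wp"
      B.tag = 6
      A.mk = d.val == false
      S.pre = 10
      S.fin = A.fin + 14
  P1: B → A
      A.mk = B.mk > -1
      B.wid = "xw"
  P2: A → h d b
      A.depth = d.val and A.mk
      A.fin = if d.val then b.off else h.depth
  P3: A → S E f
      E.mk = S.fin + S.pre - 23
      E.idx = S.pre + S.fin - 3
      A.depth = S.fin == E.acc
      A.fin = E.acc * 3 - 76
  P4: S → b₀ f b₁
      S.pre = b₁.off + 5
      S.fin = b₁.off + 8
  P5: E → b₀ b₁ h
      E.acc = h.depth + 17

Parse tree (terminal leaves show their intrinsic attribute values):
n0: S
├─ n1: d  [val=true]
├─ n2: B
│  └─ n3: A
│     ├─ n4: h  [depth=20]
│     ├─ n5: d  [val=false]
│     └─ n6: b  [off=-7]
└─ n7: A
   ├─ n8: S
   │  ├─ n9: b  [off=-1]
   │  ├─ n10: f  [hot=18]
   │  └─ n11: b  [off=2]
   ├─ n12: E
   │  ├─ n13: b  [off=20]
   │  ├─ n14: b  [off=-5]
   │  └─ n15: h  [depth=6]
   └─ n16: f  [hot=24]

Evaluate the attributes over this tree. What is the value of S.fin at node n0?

7

1. n1.val = true  [terminal]
2. n2.mk = -1  [-1]
3. n2.sig = "wp"  ["wp"]
4. n2.tag = 6  [6]
5. n3.mk = false  [B.mk > -1]
6. n4.depth = 20  [terminal]
7. n5.val = false  [terminal]
8. n6.off = -7  [terminal]
9. n3.depth = false  [d.val and A.mk]
10. n3.fin = 20  [if d.val then b.off else h.depth]
11. n2.wid = "xw"  ["xw"]
12. n7.mk = false  [d.val == false]
13. n9.off = -1  [terminal]
14. n10.hot = 18  [terminal]
15. n11.off = 2  [terminal]
16. n8.pre = 7  [b₁.off + 5]
17. n8.fin = 10  [b₁.off + 8]
18. n12.mk = -6  [S.fin + S.pre - 23]
19. n12.idx = 14  [S.pre + S.fin - 3]
20. n13.off = 20  [terminal]
21. n14.off = -5  [terminal]
22. n15.depth = 6  [terminal]
23. n12.acc = 23  [h.depth + 17]
24. n16.hot = 24  [terminal]
25. n7.depth = false  [S.fin == E.acc]
26. n7.fin = -7  [E.acc * 3 - 76]
27. n0.pre = 10  [10]
28. n0.fin = 7  [A.fin + 14]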